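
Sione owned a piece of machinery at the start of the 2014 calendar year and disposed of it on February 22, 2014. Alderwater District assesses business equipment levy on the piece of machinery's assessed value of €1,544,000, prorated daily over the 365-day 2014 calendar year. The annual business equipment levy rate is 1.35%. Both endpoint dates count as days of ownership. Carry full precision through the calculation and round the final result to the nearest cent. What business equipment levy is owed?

€3,026.66

Days held (January 1 – February 22, 2014): 53 out of 365
Tax = €1,544,000 × 1.35% × 53/365 = €3,026.6630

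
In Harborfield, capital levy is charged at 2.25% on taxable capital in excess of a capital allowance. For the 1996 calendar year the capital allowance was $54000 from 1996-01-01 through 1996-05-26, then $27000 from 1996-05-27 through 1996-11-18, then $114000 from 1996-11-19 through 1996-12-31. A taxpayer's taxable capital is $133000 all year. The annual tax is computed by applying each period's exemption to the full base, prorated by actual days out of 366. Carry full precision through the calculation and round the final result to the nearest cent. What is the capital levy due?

$1911.02

1996-01-01 to 1996-05-26: 147 days, exemption $54000 → ($133000 − $54000) × 2.25% × 147/366 = $713.9139
1996-05-27 to 1996-11-18: 176 days, exemption $27000 → ($133000 − $27000) × 2.25% × 176/366 = $1146.8852
1996-11-19 to 1996-12-31: 43 days, exemption $114000 → ($133000 − $114000) × 2.25% × 43/366 = $50.2254
Total = $1911.0246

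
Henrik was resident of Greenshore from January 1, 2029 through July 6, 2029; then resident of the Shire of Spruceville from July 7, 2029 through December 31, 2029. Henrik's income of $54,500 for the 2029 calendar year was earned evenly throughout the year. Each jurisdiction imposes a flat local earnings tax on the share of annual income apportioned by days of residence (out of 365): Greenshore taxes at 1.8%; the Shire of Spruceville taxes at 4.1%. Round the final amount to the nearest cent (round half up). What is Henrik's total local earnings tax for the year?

Greenshore, January 1 – July 6, 2029: 187 days → $54,500 × 1.8% × 187/365 = $502.5945
The Shire of Spruceville, July 7 – December 31, 2029: 178 days → $54,500 × 4.1% × 178/365 = $1,089.7014
Total = $1,592.2959

$1,592.30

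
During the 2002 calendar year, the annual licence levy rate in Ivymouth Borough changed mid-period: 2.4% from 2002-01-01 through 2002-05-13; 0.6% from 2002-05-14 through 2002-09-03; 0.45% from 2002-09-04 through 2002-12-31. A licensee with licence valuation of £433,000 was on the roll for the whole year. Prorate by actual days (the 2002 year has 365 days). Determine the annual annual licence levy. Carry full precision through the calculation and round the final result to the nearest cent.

£5,226.25

2002-01-01 to 2002-05-13: 133 days at 2.4% → £433,000 × 2.4% × 133/365 = £3,786.6740
2002-05-14 to 2002-09-03: 113 days at 0.6% → £433,000 × 0.6% × 113/365 = £804.3123
2002-09-04 to 2002-12-31: 119 days at 0.45% → £433,000 × 0.45% × 119/365 = £635.2644
Total = £5,226.2507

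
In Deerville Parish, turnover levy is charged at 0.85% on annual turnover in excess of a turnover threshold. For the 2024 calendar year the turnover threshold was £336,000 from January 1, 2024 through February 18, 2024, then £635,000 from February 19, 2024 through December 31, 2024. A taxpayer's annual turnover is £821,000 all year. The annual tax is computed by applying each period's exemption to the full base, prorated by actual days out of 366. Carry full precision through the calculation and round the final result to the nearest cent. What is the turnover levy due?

£1,921.26

January 1 – February 18, 2024: 49 days, exemption £336,000 → (£821,000 − £336,000) × 0.85% × 49/366 = £551.9194
February 19 – December 31, 2024: 317 days, exemption £635,000 → (£821,000 − £635,000) × 0.85% × 317/366 = £1,369.3361
Total = £1,921.2555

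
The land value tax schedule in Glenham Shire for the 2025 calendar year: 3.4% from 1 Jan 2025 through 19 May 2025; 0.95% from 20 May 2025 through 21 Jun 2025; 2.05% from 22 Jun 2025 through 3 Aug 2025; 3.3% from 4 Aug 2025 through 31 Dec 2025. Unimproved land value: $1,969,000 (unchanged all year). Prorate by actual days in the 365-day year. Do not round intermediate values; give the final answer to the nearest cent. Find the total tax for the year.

1 Jan – 19 May 2025: 139 days at 3.4% → $1,969,000 × 3.4% × 139/365 = $25,494.5041
20 May – 21 Jun 2025: 33 days at 0.95% → $1,969,000 × 0.95% × 33/365 = $1,691.1822
22 Jun – 3 Aug 2025: 43 days at 2.05% → $1,969,000 × 2.05% × 43/365 = $4,755.2699
4 Aug – 31 Dec 2025: 150 days at 3.3% → $1,969,000 × 3.3% × 150/365 = $26,702.8767
Total = $58,643.8329

$58,643.83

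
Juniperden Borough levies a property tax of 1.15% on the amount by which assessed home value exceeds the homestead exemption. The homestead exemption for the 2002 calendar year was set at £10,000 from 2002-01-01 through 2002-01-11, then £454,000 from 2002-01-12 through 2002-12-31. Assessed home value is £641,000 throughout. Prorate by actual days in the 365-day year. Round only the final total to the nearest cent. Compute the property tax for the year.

£2,304.38

2002-01-01 to 2002-01-11: 11 days, exemption £10,000 → (£641,000 − £10,000) × 1.15% × 11/365 = £218.6890
2002-01-12 to 2002-12-31: 354 days, exemption £454,000 → (£641,000 − £454,000) × 1.15% × 354/365 = £2,085.6904
Total = £2,304.3795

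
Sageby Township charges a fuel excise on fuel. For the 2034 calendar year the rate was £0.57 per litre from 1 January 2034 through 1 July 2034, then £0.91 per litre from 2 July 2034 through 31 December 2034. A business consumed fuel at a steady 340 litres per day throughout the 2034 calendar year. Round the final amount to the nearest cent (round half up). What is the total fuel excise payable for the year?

1 January – 1 July 2034: 182 days × 340 litres/day = 61,880 litres at £0.57/litre → £35,271.60
2 July – 31 December 2034: 183 days × 340 litres/day = 62,220 litres at £0.91/litre → £56,620.20

£91,891.80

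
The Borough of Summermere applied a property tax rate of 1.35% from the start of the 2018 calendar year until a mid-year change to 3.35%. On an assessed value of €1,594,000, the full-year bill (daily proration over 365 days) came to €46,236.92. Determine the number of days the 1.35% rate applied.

82 days

Let d = days at the first rate; then 365 − d days at the second rate.
€1,594,000 × [1.35%·d + 3.35%·(365−d)] / 365 = €46,236.92
Solving gives d = 82, so the new rate took effect on March 24, 2018.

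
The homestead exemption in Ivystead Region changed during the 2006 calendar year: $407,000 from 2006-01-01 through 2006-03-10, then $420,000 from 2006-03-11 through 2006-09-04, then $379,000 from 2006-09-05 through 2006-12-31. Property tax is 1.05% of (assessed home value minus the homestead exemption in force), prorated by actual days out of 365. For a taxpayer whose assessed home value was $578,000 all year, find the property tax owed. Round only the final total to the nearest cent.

2006-01-01 to 2006-03-10: 69 days, exemption $407,000 → ($578,000 − $407,000) × 1.05% × 69/365 = $339.4233
2006-03-11 to 2006-09-04: 178 days, exemption $420,000 → ($578,000 − $420,000) × 1.05% × 178/365 = $809.0466
2006-09-05 to 2006-12-31: 118 days, exemption $379,000 → ($578,000 − $379,000) × 1.05% × 118/365 = $675.5096
Total = $1,823.9795

$1,823.98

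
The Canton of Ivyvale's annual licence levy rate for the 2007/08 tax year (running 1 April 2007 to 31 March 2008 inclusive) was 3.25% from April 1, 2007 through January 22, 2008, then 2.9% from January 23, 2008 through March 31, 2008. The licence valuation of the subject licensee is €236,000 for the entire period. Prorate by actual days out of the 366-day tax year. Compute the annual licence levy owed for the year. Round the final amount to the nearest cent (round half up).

April 1, 2007 – January 22, 2008: 297 days at 3.25% → €236,000 × 3.25% × 297/366 = €6,224.0164
January 23 – March 31, 2008: 69 days at 2.9% → €236,000 × 2.9% × 69/366 = €1,290.2623
Total = €7,514.2787

€7,514.28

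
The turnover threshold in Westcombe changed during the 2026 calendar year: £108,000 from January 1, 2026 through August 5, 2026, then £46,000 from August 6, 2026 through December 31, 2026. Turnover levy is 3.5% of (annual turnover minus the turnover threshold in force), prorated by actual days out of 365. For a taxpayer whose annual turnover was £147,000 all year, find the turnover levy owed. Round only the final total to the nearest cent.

£2,244.89

January 1 – August 5, 2026: 217 days, exemption £108,000 → (£147,000 − £108,000) × 3.5% × 217/365 = £811.5205
August 6 – December 31, 2026: 148 days, exemption £46,000 → (£147,000 − £46,000) × 3.5% × 148/365 = £1,433.3699
Total = £2,244.8904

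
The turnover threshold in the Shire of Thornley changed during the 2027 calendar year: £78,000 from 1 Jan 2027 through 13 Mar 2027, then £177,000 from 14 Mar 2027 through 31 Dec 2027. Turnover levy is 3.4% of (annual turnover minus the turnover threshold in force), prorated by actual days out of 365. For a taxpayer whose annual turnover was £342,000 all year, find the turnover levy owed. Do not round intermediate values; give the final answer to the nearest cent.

£6,273.98

1 Jan – 13 Mar 2027: 72 days, exemption £78,000 → (£342,000 − £78,000) × 3.4% × 72/365 = £1,770.6082
14 Mar – 31 Dec 2027: 293 days, exemption £177,000 → (£342,000 − £177,000) × 3.4% × 293/365 = £4,503.3699
Total = £6,273.9781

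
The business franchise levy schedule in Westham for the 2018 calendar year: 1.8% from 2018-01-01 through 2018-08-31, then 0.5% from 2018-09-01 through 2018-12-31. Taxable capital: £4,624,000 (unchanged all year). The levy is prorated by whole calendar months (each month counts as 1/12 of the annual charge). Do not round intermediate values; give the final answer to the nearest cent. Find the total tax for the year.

2018-01-01 to 2018-08-31: 8 months at 1.8% → £4,624,000 × 1.8% × 8/12 = £55,488.0000
2018-09-01 to 2018-12-31: 4 months at 0.5% → £4,624,000 × 0.5% × 4/12 = £7,706.6667
Total = £63,194.6667

£63,194.67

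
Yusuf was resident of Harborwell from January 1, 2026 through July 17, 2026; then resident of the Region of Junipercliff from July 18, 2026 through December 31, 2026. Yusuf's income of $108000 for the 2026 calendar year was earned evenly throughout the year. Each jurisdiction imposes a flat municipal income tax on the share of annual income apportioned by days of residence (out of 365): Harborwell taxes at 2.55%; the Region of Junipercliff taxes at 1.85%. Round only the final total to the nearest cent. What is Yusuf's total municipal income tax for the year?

Harborwell, January 1 – July 17, 2026: 198 days → $108000 × 2.55% × 198/365 = $1493.9507
The Region of Junipercliff, July 18 – December 31, 2026: 167 days → $108000 × 1.85% × 167/365 = $914.1534
Total = $2408.1041

$2408.10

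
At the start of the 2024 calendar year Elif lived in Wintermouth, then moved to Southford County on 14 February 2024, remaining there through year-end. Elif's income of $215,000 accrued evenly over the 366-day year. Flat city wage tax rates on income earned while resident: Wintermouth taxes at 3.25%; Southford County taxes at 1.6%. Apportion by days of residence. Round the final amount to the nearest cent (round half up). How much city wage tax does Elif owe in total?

Wintermouth, 1 January – 13 February 2024: 44 days → $215,000 × 3.25% × 44/366 = $840.0273
Southford County, 14 February – 31 December 2024: 322 days → $215,000 × 1.6% × 322/366 = $3,026.4481
Total = $3,866.4754

$3,866.48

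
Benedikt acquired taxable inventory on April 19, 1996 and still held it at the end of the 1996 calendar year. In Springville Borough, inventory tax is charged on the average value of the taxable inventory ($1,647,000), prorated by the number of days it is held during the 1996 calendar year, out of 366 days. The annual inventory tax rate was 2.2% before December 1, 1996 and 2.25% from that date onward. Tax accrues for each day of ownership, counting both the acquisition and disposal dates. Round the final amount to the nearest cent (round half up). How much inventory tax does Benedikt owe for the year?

$25,512.75

April 19 – November 30, 1996: 226 days at 2.2% → $1,647,000 × 2.2% × 226/366 = $22,374.0000
December 1 – December 31, 1996: 31 days at 2.25% → $1,647,000 × 2.25% × 31/366 = $3,138.7500
Total = $25,512.7500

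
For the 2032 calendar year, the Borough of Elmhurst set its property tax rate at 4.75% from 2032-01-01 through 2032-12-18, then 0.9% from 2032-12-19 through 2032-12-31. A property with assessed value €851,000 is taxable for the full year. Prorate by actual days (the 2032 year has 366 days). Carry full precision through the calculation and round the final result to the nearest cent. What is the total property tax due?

€39,258.77

2032-01-01 to 2032-12-18: 353 days at 4.75% → €851,000 × 4.75% × 353/366 = €38,986.7281
2032-12-19 to 2032-12-31: 13 days at 0.9% → €851,000 × 0.9% × 13/366 = €272.0410
Total = €39,258.7691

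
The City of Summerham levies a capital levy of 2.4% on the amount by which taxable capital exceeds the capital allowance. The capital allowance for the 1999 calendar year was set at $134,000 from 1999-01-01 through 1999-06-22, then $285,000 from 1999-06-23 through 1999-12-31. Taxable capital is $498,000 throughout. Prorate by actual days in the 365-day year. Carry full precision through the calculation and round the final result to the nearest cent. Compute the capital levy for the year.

$6,829.68

1999-01-01 to 1999-06-22: 173 days, exemption $134,000 → ($498,000 − $134,000) × 2.4% × 173/365 = $4,140.6247
1999-06-23 to 1999-12-31: 192 days, exemption $285,000 → ($498,000 − $285,000) × 2.4% × 192/365 = $2,689.0521
Total = $6,829.6767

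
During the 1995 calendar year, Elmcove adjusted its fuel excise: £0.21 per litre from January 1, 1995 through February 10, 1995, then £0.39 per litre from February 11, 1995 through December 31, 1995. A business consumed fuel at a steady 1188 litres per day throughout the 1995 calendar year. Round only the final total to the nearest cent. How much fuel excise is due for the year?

£160,344.36

January 1 – February 10, 1995: 41 days × 1188 litres/day = 48,708 litres at £0.21/litre → £10,228.68
February 11 – December 31, 1995: 324 days × 1188 litres/day = 384,912 litres at £0.39/litre → £150,115.68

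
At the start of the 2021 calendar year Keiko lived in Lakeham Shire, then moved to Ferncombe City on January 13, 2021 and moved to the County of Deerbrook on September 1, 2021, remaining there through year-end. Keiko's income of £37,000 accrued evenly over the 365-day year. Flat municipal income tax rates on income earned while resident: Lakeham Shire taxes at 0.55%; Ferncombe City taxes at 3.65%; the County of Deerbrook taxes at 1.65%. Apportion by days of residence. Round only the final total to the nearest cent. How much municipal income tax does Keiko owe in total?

Lakeham Shire, January 1 – January 12, 2021: 12 days → £37,000 × 0.55% × 12/365 = £6.6904
Ferncombe City, January 13 – August 31, 2021: 231 days → £37,000 × 3.65% × 231/365 = £854.7000
The County of Deerbrook, September 1 – December 31, 2021: 122 days → £37,000 × 1.65% × 122/365 = £204.0575
Total = £1,065.4479

£1,065.45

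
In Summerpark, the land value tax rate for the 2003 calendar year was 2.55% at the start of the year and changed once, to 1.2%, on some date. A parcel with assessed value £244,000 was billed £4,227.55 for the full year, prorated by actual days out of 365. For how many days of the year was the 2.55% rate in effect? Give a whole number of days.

144 days

Let d = days at the first rate; then 365 − d days at the second rate.
£244,000 × [2.55%·d + 1.2%·(365−d)] / 365 = £4,227.55
Solving gives d = 144, so the new rate took effect on May 25, 2003.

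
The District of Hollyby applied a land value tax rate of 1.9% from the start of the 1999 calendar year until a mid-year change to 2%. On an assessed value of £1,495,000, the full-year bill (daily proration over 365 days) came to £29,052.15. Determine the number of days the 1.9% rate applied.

Let d = days at the first rate; then 365 − d days at the second rate.
£1,495,000 × [1.9%·d + 2%·(365−d)] / 365 = £29,052.15
Solving gives d = 207, so the new rate took effect on 27 July 1999.

207 days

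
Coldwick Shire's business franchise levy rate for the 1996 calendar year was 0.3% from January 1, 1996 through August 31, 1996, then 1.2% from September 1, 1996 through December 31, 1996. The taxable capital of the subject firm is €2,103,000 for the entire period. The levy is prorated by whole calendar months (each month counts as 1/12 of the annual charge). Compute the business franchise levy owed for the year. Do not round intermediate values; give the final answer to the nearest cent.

€12,618.00

January 1 – August 31, 1996: 8 months at 0.3% → €2,103,000 × 0.3% × 8/12 = €4,206.0000
September 1 – December 31, 1996: 4 months at 1.2% → €2,103,000 × 1.2% × 4/12 = €8,412.0000
Total = €12,618.0000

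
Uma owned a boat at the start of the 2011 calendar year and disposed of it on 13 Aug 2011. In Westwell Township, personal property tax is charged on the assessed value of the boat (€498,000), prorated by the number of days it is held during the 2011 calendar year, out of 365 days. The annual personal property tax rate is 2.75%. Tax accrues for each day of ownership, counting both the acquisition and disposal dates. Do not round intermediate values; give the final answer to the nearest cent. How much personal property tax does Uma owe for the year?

Days held (1 Jan – 13 Aug 2011): 225 out of 365
Tax = €498,000 × 2.75% × 225/365 = €8,442.1233

€8,442.12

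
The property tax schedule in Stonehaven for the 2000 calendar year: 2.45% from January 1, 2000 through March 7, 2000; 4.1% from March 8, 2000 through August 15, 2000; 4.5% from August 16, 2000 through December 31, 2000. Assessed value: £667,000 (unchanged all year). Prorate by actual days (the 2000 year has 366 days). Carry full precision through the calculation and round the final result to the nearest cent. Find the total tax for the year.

£26,338.30

January 1 – March 7, 2000: 67 days at 2.45% → £667,000 × 2.45% × 67/366 = £2,991.4768
March 8 – August 15, 2000: 161 days at 4.1% → £667,000 × 4.1% × 161/366 = £12,029.6913
August 16 – December 31, 2000: 138 days at 4.5% → £667,000 × 4.5% × 138/366 = £11,317.1311
Total = £26,338.2992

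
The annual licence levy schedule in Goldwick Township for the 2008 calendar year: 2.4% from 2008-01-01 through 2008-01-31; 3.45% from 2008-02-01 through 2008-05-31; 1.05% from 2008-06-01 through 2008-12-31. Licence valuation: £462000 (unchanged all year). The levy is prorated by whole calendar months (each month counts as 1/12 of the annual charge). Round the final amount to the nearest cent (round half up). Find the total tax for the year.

£9066.75

2008-01-01 to 2008-01-31: 1 month at 2.4% → £462000 × 2.4% × 1/12 = £924.0000
2008-02-01 to 2008-05-31: 4 months at 3.45% → £462000 × 3.45% × 4/12 = £5313.0000
2008-06-01 to 2008-12-31: 7 months at 1.05% → £462000 × 1.05% × 7/12 = £2829.7500
Total = £9066.7500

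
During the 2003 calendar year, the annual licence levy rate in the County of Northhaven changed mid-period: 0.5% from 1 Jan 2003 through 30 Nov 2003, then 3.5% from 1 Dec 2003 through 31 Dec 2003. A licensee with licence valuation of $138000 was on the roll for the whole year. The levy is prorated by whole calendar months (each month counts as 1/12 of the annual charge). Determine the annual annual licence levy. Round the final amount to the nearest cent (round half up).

1 Jan – 30 Nov 2003: 11 months at 0.5% → $138000 × 0.5% × 11/12 = $632.5000
1 Dec – 31 Dec 2003: 1 month at 3.5% → $138000 × 3.5% × 1/12 = $402.5000
Total = $1035.0000

$1035.00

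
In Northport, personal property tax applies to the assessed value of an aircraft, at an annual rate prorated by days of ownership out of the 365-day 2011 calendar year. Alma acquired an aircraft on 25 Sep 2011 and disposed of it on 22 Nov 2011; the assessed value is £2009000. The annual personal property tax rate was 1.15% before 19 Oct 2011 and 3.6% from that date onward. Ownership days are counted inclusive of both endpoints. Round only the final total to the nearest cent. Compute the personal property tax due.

25 Sep – 18 Oct 2011: 24 days at 1.15% → £2009000 × 1.15% × 24/365 = £1519.1342
19 Oct – 22 Nov 2011: 35 days at 3.6% → £2009000 × 3.6% × 35/365 = £6935.1781
Total = £8454.3123

£8454.31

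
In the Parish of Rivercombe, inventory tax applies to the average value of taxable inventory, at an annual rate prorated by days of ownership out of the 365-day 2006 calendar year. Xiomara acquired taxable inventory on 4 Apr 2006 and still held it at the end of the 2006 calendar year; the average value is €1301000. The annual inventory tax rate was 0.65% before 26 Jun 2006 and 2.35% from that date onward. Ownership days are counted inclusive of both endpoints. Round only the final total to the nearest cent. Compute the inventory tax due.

€17754.19

4 Apr – 25 Jun 2006: 83 days at 0.65% → €1301000 × 0.65% × 83/365 = €1922.9849
26 Jun – 31 Dec 2006: 189 days at 2.35% → €1301000 × 2.35% × 189/365 = €15831.2096
Total = €17754.1945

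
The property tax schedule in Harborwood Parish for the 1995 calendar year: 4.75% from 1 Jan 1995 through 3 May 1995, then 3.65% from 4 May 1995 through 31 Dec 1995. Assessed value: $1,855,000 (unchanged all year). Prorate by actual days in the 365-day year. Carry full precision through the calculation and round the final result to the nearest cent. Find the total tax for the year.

$74,583.71

1 Jan – 3 May 1995: 123 days at 4.75% → $1,855,000 × 4.75% × 123/365 = $29,692.7055
4 May – 31 Dec 1995: 242 days at 3.65% → $1,855,000 × 3.65% × 242/365 = $44,891.0000
Total = $74,583.7055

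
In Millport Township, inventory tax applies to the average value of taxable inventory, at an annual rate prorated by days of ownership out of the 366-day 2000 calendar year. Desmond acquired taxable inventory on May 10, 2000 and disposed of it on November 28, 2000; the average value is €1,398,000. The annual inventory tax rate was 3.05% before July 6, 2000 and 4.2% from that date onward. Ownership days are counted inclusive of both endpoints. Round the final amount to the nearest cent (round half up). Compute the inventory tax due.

May 10 – July 5, 2000: 57 days at 3.05% → €1,398,000 × 3.05% × 57/366 = €6,640.5000
July 6 – November 28, 2000: 146 days at 4.2% → €1,398,000 × 4.2% × 146/366 = €23,422.2295
Total = €30,062.7295

€30,062.73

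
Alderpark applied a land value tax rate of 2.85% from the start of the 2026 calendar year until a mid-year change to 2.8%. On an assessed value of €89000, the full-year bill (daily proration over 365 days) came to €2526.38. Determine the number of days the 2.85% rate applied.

Let d = days at the first rate; then 365 − d days at the second rate.
€89000 × [2.85%·d + 2.8%·(365−d)] / 365 = €2526.38
Solving gives d = 282, so the new rate took effect on 10 October 2026.

282 days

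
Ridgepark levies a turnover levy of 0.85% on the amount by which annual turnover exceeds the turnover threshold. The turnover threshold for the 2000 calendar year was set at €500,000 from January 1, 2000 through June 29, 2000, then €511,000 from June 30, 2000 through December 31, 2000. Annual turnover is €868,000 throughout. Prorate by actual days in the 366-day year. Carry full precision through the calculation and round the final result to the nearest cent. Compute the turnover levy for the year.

€3,080.74

January 1 – June 29, 2000: 181 days, exemption €500,000 → (€868,000 − €500,000) × 0.85% × 181/366 = €1,546.9071
June 30 – December 31, 2000: 185 days, exemption €511,000 → (€868,000 − €511,000) × 0.85% × 185/366 = €1,533.8320
Total = €3,080.7391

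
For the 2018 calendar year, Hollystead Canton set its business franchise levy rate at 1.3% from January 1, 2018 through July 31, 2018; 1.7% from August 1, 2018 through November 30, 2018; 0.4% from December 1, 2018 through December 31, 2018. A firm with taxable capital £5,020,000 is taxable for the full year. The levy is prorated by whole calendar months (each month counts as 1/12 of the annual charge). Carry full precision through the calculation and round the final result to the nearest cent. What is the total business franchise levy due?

January 1 – July 31, 2018: 7 months at 1.3% → £5,020,000 × 1.3% × 7/12 = £38,068.3333
August 1 – November 30, 2018: 4 months at 1.7% → £5,020,000 × 1.7% × 4/12 = £28,446.6667
December 1 – December 31, 2018: 1 month at 0.4% → £5,020,000 × 0.4% × 1/12 = £1,673.3333
Total = £68,188.3333

£68,188.33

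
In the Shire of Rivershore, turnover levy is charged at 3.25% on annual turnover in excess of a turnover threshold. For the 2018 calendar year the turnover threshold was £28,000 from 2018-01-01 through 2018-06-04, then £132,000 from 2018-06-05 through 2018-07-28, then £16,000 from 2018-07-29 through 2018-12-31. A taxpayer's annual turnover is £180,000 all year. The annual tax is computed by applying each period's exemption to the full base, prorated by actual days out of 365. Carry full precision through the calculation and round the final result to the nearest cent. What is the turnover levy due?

2018-01-01 to 2018-06-04: 155 days, exemption £28,000 → (£180,000 − £28,000) × 3.25% × 155/365 = £2,097.8082
2018-06-05 to 2018-07-28: 54 days, exemption £132,000 → (£180,000 − £132,000) × 3.25% × 54/365 = £230.7945
2018-07-29 to 2018-12-31: 156 days, exemption £16,000 → (£180,000 − £16,000) × 3.25% × 156/365 = £2,278.0274
Total = £4,606.6301

£4,606.63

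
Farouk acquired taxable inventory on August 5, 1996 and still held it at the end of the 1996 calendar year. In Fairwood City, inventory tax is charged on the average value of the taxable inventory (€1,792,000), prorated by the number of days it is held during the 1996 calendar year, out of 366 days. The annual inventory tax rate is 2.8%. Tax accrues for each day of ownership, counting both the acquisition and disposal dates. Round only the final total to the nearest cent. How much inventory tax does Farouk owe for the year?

Days held (August 5 – December 31, 1996): 149 out of 366
Tax = €1,792,000 × 2.8% × 149/366 = €20,426.8415

€20,426.84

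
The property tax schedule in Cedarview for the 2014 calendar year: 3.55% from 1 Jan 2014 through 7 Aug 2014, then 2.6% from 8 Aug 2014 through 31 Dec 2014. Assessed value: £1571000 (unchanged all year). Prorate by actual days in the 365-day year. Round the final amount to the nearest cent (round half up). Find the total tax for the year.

1 Jan – 7 Aug 2014: 219 days at 3.55% → £1571000 × 3.55% × 219/365 = £33462.3000
8 Aug – 31 Dec 2014: 146 days at 2.6% → £1571000 × 2.6% × 146/365 = £16338.4000
Total = £49800.7000

£49800.70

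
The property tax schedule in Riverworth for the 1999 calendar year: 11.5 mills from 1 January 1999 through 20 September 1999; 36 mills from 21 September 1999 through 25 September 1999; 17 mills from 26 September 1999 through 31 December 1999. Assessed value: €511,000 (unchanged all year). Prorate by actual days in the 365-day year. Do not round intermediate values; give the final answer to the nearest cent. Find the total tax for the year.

1 January – 20 September 1999: 263 days at 11.5 mills → €511,000 × 1.15% × 263/365 = €4,234.3000
21 September – 25 September 1999: 5 days at 36 mills → €511,000 × 3.6% × 5/365 = €252.0000
26 September – 31 December 1999: 97 days at 17 mills → €511,000 × 1.7% × 97/365 = €2,308.6000
Total = €6,794.9000

€6,794.90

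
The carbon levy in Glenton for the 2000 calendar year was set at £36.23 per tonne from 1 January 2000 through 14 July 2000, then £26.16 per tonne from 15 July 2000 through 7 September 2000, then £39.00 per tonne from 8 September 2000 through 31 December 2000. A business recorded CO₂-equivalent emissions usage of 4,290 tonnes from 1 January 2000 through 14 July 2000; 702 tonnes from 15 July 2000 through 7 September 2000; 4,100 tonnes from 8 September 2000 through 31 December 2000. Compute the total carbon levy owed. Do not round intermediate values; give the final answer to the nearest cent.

£333,691.02

1 January – 14 July 2000: 4,290 tonnes at £36.23/tonne → £155,426.70
15 July – 7 September 2000: 702 tonnes at £26.16/tonne → £18,364.32
8 September – 31 December 2000: 4,100 tonnes at £39.00/tonne → £159,900.00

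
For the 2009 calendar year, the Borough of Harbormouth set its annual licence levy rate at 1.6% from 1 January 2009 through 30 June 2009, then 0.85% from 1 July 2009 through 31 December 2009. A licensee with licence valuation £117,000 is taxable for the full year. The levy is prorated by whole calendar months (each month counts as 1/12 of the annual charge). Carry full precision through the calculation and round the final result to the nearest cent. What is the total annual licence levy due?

£1,433.25

1 January – 30 June 2009: 6 months at 1.6% → £117,000 × 1.6% × 6/12 = £936.0000
1 July – 31 December 2009: 6 months at 0.85% → £117,000 × 0.85% × 6/12 = £497.2500
Total = £1,433.2500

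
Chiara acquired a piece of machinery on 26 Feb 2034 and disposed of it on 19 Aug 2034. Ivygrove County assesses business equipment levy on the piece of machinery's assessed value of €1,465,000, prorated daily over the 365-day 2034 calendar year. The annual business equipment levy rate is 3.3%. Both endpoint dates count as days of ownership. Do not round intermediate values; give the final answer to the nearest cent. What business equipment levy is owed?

€23,179.11

Days held (26 Feb – 19 Aug 2034): 175 out of 365
Tax = €1,465,000 × 3.3% × 175/365 = €23,179.1096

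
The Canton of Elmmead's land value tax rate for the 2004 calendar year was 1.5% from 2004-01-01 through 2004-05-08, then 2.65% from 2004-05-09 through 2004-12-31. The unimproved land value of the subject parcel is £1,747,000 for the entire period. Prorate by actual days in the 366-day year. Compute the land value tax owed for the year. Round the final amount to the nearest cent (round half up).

2004-01-01 to 2004-05-08: 129 days at 1.5% → £1,747,000 × 1.5% × 129/366 = £9,236.1885
2004-05-09 to 2004-12-31: 237 days at 2.65% → £1,747,000 × 2.65% × 237/366 = £29,978.2336
Total = £39,214.4221

£39,214.42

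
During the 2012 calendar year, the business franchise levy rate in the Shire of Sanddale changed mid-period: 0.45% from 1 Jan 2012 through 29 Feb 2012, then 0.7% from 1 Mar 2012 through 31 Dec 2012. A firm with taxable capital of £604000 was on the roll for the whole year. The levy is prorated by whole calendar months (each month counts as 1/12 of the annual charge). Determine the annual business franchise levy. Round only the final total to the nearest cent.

1 Jan – 29 Feb 2012: 2 months at 0.45% → £604000 × 0.45% × 2/12 = £453.0000
1 Mar – 31 Dec 2012: 10 months at 0.7% → £604000 × 0.7% × 10/12 = £3523.3333
Total = £3976.3333

£3976.33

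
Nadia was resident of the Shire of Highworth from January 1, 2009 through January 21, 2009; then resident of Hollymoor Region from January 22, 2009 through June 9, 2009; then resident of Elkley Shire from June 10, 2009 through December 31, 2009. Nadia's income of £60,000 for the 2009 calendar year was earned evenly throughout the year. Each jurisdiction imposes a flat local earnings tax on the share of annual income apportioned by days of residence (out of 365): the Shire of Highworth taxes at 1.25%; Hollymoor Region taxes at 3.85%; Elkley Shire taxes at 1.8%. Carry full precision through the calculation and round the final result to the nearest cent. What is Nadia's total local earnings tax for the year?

£1,529.42

The Shire of Highworth, January 1 – January 21, 2009: 21 days → £60,000 × 1.25% × 21/365 = £43.1507
Hollymoor Region, January 22 – June 9, 2009: 139 days → £60,000 × 3.85% × 139/365 = £879.6986
Elkley Shire, June 10 – December 31, 2009: 205 days → £60,000 × 1.8% × 205/365 = £606.5753
Total = £1,529.4247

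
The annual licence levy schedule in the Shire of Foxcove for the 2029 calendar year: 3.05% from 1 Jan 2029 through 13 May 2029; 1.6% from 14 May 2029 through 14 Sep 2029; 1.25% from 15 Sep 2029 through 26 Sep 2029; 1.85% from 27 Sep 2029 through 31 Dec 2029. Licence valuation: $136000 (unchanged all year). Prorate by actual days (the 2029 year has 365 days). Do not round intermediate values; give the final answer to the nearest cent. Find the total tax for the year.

1 Jan – 13 May 2029: 133 days at 3.05% → $136000 × 3.05% × 133/365 = $1511.4630
14 May – 14 Sep 2029: 124 days at 1.6% → $136000 × 1.6% × 124/365 = $739.2438
15 Sep – 26 Sep 2029: 12 days at 1.25% → $136000 × 1.25% × 12/365 = $55.8904
27 Sep – 31 Dec 2029: 96 days at 1.85% → $136000 × 1.85% × 96/365 = $661.7425
Total = $2968.3397

$2968.34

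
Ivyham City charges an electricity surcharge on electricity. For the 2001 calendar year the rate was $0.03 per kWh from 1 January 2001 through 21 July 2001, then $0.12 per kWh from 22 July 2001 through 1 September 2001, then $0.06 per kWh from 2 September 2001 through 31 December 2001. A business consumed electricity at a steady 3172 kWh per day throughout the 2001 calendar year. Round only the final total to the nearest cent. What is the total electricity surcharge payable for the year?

1 January – 21 July 2001: 202 days × 3172 kWh/day = 640,744 kWh at $0.03/kWh → $19222.32
22 July – 1 September 2001: 42 days × 3172 kWh/day = 133,224 kWh at $0.12/kWh → $15986.88
2 September – 31 December 2001: 121 days × 3172 kWh/day = 383,812 kWh at $0.06/kWh → $23028.72

$58237.92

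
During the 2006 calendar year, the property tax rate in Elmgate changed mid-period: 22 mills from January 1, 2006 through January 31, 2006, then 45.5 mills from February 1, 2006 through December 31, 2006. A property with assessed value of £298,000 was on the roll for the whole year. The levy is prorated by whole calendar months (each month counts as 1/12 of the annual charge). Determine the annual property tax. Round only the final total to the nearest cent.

January 1 – January 31, 2006: 1 month at 22 mills → £298,000 × 2.2% × 1/12 = £546.3333
February 1 – December 31, 2006: 11 months at 45.5 mills → £298,000 × 4.55% × 11/12 = £12,429.0833
Total = £12,975.4167

£12,975.42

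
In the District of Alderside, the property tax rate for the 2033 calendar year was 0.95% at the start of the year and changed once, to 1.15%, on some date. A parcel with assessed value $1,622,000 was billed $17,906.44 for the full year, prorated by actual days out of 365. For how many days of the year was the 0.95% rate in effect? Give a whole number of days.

84 days

Let d = days at the first rate; then 365 − d days at the second rate.
$1,622,000 × [0.95%·d + 1.15%·(365−d)] / 365 = $17,906.44
Solving gives d = 84, so the new rate took effect on March 26, 2033.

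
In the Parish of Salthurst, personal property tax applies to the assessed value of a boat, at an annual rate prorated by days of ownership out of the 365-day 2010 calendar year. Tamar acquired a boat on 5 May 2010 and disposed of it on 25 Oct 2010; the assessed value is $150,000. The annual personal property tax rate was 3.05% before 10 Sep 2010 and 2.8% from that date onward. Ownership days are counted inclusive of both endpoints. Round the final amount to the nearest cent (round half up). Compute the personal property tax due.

$2,133.70

5 May – 9 Sep 2010: 128 days at 3.05% → $150,000 × 3.05% × 128/365 = $1,604.3836
10 Sep – 25 Oct 2010: 46 days at 2.8% → $150,000 × 2.8% × 46/365 = $529.3151
Total = $2,133.6986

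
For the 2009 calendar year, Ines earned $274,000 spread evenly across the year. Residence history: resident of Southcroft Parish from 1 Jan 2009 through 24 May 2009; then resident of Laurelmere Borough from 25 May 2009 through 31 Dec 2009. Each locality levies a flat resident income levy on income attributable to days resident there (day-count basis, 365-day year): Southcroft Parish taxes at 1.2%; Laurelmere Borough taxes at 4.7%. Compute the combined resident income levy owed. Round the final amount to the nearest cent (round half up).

$9,094.55

Southcroft Parish, 1 Jan – 24 May 2009: 144 days → $274,000 × 1.2% × 144/365 = $1,297.1836
Laurelmere Borough, 25 May – 31 Dec 2009: 221 days → $274,000 × 4.7% × 221/365 = $7,797.3644
Total = $9,094.5479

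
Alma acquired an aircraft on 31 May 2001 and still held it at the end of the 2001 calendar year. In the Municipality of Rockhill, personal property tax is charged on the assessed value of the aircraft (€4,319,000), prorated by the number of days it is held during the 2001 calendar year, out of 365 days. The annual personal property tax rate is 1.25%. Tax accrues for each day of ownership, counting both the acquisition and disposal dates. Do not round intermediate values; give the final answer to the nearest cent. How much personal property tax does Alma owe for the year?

Days held (31 May – 31 Dec 2001): 215 out of 365
Tax = €4,319,000 × 1.25% × 215/365 = €31,800.8562

€31,800.86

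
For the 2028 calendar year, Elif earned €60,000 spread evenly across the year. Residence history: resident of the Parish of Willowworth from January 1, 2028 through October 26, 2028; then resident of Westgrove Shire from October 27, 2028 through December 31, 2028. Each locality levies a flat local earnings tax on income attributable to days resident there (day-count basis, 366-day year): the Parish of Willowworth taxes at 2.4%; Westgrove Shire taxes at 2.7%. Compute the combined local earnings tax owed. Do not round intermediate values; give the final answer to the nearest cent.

€1,472.46

The Parish of Willowworth, January 1 – October 26, 2028: 300 days → €60,000 × 2.4% × 300/366 = €1,180.3279
Westgrove Shire, October 27 – December 31, 2028: 66 days → €60,000 × 2.7% × 66/366 = €292.1311
Total = €1,472.4590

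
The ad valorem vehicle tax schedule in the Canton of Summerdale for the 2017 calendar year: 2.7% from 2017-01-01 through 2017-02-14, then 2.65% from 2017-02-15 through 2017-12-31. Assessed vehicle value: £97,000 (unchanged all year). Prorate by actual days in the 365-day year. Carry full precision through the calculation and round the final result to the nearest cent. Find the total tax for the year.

2017-01-01 to 2017-02-14: 45 days at 2.7% → £97,000 × 2.7% × 45/365 = £322.8904
2017-02-15 to 2017-12-31: 320 days at 2.65% → £97,000 × 2.65% × 320/365 = £2,253.5890
Total = £2,576.4795

£2,576.48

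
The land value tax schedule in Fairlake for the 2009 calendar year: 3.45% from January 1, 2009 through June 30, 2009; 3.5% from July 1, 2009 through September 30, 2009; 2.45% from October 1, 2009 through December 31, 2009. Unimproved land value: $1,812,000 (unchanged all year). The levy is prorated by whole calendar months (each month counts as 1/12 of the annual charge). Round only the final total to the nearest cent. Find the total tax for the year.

$58,210.50

January 1 – June 30, 2009: 6 months at 3.45% → $1,812,000 × 3.45% × 6/12 = $31,257.0000
July 1 – September 30, 2009: 3 months at 3.5% → $1,812,000 × 3.5% × 3/12 = $15,855.0000
October 1 – December 31, 2009: 3 months at 2.45% → $1,812,000 × 2.45% × 3/12 = $11,098.5000
Total = $58,210.5000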